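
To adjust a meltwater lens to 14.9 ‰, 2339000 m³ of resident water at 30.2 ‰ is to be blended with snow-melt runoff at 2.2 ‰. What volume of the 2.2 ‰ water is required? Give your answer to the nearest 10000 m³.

Salt balance: 2,339,000×30.2 + V×2.2 = (2,339,000+V)×14.9
70,637,800 + 2.2V = 34,851,100 + 14.9V
35,786,700 = 12.7V
V = 2,817,850.39 m³

2820000 m³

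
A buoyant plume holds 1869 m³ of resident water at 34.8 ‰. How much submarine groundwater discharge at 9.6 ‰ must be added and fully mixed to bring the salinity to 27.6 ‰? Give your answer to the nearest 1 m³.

748 m³

Salt balance: 1,869×34.8 + V×9.6 = (1,869+V)×27.6
65,041.2 + 9.6V = 51,584.4 + 27.6V
13,456.8 = 18V
V = 747.6 m³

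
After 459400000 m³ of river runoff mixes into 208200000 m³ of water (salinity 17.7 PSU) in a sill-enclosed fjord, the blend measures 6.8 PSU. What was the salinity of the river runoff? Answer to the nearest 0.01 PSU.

Salt balance: 208,200,000×17.7 + 459,400,000×S = 667,600,000×6.8
3,685,140,000 + 459,400,000·S = 4,539,680,000
S = (4,539,680,000 − 3,685,140,000) / 459,400,000 = 1.8601 PSU

1.86 PSU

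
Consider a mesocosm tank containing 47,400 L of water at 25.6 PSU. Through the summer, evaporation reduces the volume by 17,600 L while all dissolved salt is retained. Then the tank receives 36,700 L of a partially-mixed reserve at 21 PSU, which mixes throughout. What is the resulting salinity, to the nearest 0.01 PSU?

After evaporation: salt = 47,400×25.6 = 1,213,440; volume = 47,400 − 17,600 = 29,800 L
After mixing: salt = 1,213,440 + 36,700×21 = 1,984,140; volume = 29,800 + 36,700 = 66,500 L
S = 1,984,140 / 66,500 = 29.8367 PSU

29.84 PSU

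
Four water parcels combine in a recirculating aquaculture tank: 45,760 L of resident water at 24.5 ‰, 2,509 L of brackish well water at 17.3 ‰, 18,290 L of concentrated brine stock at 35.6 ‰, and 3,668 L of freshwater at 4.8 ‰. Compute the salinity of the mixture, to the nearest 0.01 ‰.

By conservation of dissolved salt,
salt = 45,760×24.5 + 2,509×17.3 + 18,290×35.6 + 3,668×4.8 = 1,121,120 + 43,405.7 + 651,124 + 17,606.4 = 1,833,256.1
volume = 45,760 + 2,509 + 18,290 + 3,668 = 70,227 L
S = 1,833,256.1 / 70,227 = 26.1047 ‰

26.10 ‰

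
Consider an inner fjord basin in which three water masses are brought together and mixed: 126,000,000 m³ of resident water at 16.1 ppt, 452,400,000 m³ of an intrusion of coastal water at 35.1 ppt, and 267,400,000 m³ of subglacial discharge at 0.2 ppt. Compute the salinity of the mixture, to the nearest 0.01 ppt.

21.24 ppt

Mass of salt is conserved:
salt = 126,000,000×16.1 + 452,400,000×35.1 + 267,400,000×0.2 = 2,028,600,000 + 15,879,240,000 + 53,480,000 = 17,961,320,000
volume = 126,000,000 + 452,400,000 + 267,400,000 = 845,800,000 m³
S = 17,961,320,000 / 845,800,000 = 21.2359 ppt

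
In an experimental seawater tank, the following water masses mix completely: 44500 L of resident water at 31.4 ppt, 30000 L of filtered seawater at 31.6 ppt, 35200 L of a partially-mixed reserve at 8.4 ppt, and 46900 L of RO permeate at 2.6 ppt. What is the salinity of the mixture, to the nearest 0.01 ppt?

17.64 ppt

Weighted by volume,
salt = 44,500×31.4 + 30,000×31.6 + 35,200×8.4 + 46,900×2.6 = 1,397,300 + 948,000 + 295,680 + 121,940 = 2,762,920
volume = 44,500 + 30,000 + 35,200 + 46,900 = 156,600 L
S = 2,762,920 / 156,600 = 17.6432 ppt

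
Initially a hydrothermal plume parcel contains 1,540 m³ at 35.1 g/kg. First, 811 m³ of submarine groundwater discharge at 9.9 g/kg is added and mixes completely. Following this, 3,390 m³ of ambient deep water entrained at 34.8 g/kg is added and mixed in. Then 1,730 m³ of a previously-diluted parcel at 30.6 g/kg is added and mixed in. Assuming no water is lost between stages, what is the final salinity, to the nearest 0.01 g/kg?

By conservation of dissolved salt,
Initial salt = 1,540×35.1 = 54,054
After stage 1: salt = 54,054 + 811×9.9 = 62,082.9; volume = 2,351 m³; S = 26.407 g/kg
After stage 2: salt = 62,082.9 + 3,390×34.8 = 180,054.9; volume = 5,741 m³; S = 31.363 g/kg
After stage 3: salt = 180,054.9 + 1,730×30.6 = 232,992.9; volume = 7,471 m³
S = 232,992.9 / 7,471 = 31.1863 g/kg

31.19 g/kg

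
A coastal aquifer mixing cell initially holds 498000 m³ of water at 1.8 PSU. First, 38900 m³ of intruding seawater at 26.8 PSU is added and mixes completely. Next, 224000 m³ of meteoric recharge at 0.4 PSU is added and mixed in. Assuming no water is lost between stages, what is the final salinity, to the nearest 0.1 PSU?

2.7 PSU

Total salt / total volume:
Initial salt = 498,000×1.8 = 896,400
After stage 1: salt = 896,400 + 38,900×26.8 = 1,938,920; volume = 536,900 m³; S = 3.611 PSU
After stage 2: salt = 1,938,920 + 224,000×0.4 = 2,028,520; volume = 760,900 m³
S = 2,028,520 / 760,900 = 2.6659 PSU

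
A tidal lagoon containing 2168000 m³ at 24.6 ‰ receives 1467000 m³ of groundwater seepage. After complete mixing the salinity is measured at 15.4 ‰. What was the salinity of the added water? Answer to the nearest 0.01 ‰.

1.80 ‰

Salt balance: 2,168,000×24.6 + 1,467,000×S = 3,635,000×15.4
53,332,800 + 1,467,000·S = 55,979,000
S = (55,979,000 − 53,332,800) / 1,467,000 = 1.8038 ‰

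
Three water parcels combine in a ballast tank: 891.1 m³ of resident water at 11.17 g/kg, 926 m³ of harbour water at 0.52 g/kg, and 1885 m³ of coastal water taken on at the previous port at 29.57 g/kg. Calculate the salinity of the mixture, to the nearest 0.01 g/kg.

17.87 g/kg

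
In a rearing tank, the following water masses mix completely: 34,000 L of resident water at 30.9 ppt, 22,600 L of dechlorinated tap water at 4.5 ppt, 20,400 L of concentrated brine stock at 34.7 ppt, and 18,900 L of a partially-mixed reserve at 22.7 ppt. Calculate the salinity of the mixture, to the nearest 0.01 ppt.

23.87 ppt

Total salt / total volume:
salt = 34,000×30.9 + 22,600×4.5 + 20,400×34.7 + 18,900×22.7 = 1,050,600 + 101,700 + 707,880 + 429,030 = 2,289,210
volume = 34,000 + 22,600 + 20,400 + 18,900 = 95,900 L
S = 2,289,210 / 95,900 = 23.8708 ppt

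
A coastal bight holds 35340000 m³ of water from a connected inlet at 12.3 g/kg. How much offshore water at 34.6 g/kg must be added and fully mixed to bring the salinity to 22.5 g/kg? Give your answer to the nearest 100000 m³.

29800000 m³

Salt balance: 35,340,000×12.3 + V×34.6 = (35,340,000+V)×22.5
434,682,000 + 34.6V = 795,150,000 + 22.5V
360,468,000 = 12.1V
V = 29,790,743.8 m³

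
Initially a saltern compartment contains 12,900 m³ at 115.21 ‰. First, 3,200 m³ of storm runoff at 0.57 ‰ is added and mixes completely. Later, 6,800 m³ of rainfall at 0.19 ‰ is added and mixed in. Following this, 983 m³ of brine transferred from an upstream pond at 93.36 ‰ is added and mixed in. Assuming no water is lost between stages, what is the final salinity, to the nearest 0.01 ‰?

Weighted by volume,
Initial salt = 12,900×115.21 = 1,486,209
After stage 1: salt = 1,486,209 + 3,200×0.57 = 1,488,033; volume = 16,100 m³; S = 92.424 ‰
After stage 2: salt = 1,488,033 + 6,800×0.19 = 1,489,325; volume = 22,900 m³; S = 65.036 ‰
After stage 3: salt = 1,489,325 + 983×93.36 = 1,581,097.88; volume = 23,883 m³
S = 1,581,097.88 / 23,883 = 66.2018 ‰

66.20 ‰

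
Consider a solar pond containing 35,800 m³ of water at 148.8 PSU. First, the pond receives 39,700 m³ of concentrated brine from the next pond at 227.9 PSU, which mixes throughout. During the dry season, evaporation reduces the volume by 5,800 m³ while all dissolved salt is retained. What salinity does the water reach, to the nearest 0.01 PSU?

206.24 PSU

After mixing: salt = 35,800×148.8 + 39,700×227.9 = 14,374,670; volume = 75,500 m³
After evaporation: salt unchanged = 14,374,670; volume = 75,500 − 5,800 = 69,700 m³
S = 14,374,670 / 69,700 = 206.2363 PSU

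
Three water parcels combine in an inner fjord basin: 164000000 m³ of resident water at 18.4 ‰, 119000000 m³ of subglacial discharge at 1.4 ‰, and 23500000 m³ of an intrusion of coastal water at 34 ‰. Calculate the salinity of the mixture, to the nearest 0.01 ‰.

13.00 ‰

Weighted by volume,
salt = 164,000,000×18.4 + 119,000,000×1.4 + 23,500,000×34 = 3,017,600,000 + 166,600,000 + 799,000,000 = 3,983,200,000
volume = 164,000,000 + 119,000,000 + 23,500,000 = 306,500,000 m³
S = 3,983,200,000 / 306,500,000 = 12.9958 ‰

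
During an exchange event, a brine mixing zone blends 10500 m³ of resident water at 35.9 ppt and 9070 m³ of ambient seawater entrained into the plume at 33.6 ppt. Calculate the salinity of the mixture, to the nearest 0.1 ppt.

Mass of salt is conserved:
salt = 10,500×35.9 + 9,070×33.6 = 376,950 + 304,752 = 681,702
volume = 10,500 + 9,070 = 19,570 m³
S = 681,702 / 19,570 = 34.834 ppt

34.8 ppt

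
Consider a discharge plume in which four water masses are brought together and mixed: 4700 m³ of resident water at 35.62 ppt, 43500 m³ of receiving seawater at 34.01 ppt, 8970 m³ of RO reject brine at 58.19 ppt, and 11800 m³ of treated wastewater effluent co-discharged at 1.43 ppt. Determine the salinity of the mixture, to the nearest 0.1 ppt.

Mass of salt is conserved:
salt = 4,700×35.62 + 43,500×34.01 + 8,970×58.19 + 11,800×1.43 = 167,414 + 1,479,435 + 521,964.3 + 16,874 = 2,185,687.3
volume = 4,700 + 43,500 + 8,970 + 11,800 = 68,970 m³
S = 2,185,687.3 / 68,970 = 31.69 ppt

31.7 ppt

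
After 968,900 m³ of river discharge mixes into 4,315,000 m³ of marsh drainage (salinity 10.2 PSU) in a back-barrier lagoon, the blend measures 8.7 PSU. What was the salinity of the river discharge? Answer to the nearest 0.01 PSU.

2.02 PSU

Salt balance: 4,315,000×10.2 + 968,900×S = 5,283,900×8.7
44,013,000 + 968,900·S = 45,969,930
S = (45,969,930 − 44,013,000) / 968,900 = 2.0197 PSU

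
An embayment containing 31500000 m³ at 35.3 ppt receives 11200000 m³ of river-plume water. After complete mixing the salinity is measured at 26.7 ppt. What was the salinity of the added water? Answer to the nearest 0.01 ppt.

2.51 ppt

Salt balance: 31,500,000×35.3 + 11,200,000×S = 42,700,000×26.7
1,111,950,000 + 11,200,000·S = 1,140,090,000
S = (1,140,090,000 − 1,111,950,000) / 11,200,000 = 2.5125 ppt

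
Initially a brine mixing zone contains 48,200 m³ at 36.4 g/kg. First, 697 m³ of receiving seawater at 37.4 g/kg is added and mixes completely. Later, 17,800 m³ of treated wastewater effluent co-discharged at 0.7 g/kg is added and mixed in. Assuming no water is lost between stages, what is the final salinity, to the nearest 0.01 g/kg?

Weighted by volume,
Initial salt = 48,200×36.4 = 1,754,480
After stage 1: salt = 1,754,480 + 697×37.4 = 1,780,547.8; volume = 48,897 m³; S = 36.414 g/kg
After stage 2: salt = 1,780,547.8 + 17,800×0.7 = 1,793,007.8; volume = 66,697 m³
S = 1,793,007.8 / 66,697 = 26.8829 g/kg

26.88 g/kg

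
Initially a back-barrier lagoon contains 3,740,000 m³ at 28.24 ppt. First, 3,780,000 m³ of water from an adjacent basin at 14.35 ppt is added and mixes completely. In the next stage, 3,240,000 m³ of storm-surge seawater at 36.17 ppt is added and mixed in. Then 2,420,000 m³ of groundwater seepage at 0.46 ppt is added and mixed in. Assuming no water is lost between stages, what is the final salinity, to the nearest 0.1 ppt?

21.1 ppt

Conserving salt mass:
Initial salt = 3,740,000×28.24 = 105,617,600
After stage 1: salt = 105,617,600 + 3,780,000×14.35 = 159,860,600; volume = 7,520,000 m³; S = 21.258 ppt
After stage 2: salt = 159,860,600 + 3,240,000×36.17 = 277,051,400; volume = 10,760,000 m³; S = 25.748 ppt
After stage 3: salt = 277,051,400 + 2,420,000×0.46 = 278,164,600; volume = 13,180,000 m³
S = 278,164,600 / 13,180,000 = 21.1051 ppt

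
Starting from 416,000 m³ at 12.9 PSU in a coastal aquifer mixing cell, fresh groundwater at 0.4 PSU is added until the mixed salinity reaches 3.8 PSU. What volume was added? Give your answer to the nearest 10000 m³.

Salt balance: 416,000×12.9 + V×0.4 = (416,000+V)×3.8
5,366,400 + 0.4V = 1,580,800 + 3.8V
3,785,600 = 3.4V
V = 1,113,411.76 m³

1110000 m³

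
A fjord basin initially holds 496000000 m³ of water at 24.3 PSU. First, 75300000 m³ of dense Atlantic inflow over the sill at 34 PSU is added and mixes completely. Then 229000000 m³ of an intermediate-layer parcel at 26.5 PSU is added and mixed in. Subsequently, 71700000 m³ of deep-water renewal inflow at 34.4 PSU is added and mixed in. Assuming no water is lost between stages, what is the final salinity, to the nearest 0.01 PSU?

By conservation of dissolved salt,
Initial salt = 496,000,000×24.3 = 12,052,800,000
After stage 1: salt = 12,052,800,000 + 75,300,000×34 = 14,613,000,000; volume = 571,300,000 m³; S = 25.579 PSU
After stage 2: salt = 14,613,000,000 + 229,000,000×26.5 = 20,681,500,000; volume = 800,300,000 m³; S = 25.842 PSU
After stage 3: salt = 20,681,500,000 + 71,700,000×34.4 = 23,147,980,000; volume = 872,000,000 m³
S = 23,147,980,000 / 872,000,000 = 26.5458 PSU

26.55 PSU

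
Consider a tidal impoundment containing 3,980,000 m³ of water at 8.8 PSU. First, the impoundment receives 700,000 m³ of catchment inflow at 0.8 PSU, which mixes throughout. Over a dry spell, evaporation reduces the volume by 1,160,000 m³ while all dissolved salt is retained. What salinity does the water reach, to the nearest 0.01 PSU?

After mixing: salt = 3,980,000×8.8 + 700,000×0.8 = 35,584,000; volume = 4,680,000 m³
After evaporation: salt unchanged = 35,584,000; volume = 4,680,000 − 1,160,000 = 3,520,000 m³
S = 35,584,000 / 3,520,000 = 10.1091 PSU

10.11 PSU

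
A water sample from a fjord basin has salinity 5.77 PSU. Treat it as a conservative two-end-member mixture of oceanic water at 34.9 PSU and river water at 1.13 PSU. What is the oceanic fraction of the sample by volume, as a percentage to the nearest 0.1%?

13.7%

Let g be the oceanic fraction. Salt balance per unit volume:
g×34.9 + (1−g)×1.13 = 5.77
g = (5.77 − 1.13) / (34.9 − 1.13) = 4.64/33.77 = 0.1374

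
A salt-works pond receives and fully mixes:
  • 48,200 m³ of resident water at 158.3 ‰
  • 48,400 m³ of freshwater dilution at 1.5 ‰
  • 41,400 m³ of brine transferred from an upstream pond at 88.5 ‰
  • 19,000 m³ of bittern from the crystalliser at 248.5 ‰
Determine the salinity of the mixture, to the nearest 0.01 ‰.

By conservation of dissolved salt,
salt = 48,200×158.3 + 48,400×1.5 + 41,400×88.5 + 19,000×248.5 = 7,630,060 + 72,600 + 3,663,900 + 4,721,500 = 16,088,060
volume = 48,200 + 48,400 + 41,400 + 19,000 = 157,000 m³
S = 16,088,060 / 157,000 = 102.4717 ‰

102.47 ‰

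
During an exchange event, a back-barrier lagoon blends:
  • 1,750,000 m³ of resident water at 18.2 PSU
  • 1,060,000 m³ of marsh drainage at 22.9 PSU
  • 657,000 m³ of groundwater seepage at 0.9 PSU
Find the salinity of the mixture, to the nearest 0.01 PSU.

Salt balance:
salt = 1,750,000×18.2 + 1,060,000×22.9 + 657,000×0.9 = 31,850,000 + 24,274,000 + 591,300 = 56,715,300
volume = 1,750,000 + 1,060,000 + 657,000 = 3,467,000 m³
S = 56,715,300 / 3,467,000 = 16.3586 PSU

16.36 PSU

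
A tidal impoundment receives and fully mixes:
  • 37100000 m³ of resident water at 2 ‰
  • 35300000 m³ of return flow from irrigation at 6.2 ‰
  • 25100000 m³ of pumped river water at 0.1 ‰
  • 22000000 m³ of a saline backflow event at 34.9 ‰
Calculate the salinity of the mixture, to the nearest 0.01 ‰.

Weighted by volume,
salt = 37,100,000×2 + 35,300,000×6.2 + 25,100,000×0.1 + 22,000,000×34.9 = 74,200,000 + 218,860,000 + 2,510,000 + 767,800,000 = 1,063,370,000
volume = 37,100,000 + 35,300,000 + 25,100,000 + 22,000,000 = 119,500,000 m³
S = 1,063,370,000 / 119,500,000 = 8.8985 ‰

8.90 ‰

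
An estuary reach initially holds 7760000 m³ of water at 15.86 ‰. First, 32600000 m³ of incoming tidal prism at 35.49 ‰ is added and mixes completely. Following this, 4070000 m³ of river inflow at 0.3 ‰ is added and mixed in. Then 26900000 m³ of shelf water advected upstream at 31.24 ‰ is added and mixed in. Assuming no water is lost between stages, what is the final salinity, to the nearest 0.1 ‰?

By conservation of dissolved salt,
Initial salt = 7,760,000×15.86 = 123,073,600
After stage 1: salt = 123,073,600 + 32,600,000×35.49 = 1,280,047,600; volume = 40,360,000 m³; S = 31.716 ‰
After stage 2: salt = 1,280,047,600 + 4,070,000×0.3 = 1,281,268,600; volume = 44,430,000 m³; S = 28.838 ‰
After stage 3: salt = 1,281,268,600 + 26,900,000×31.24 = 2,121,624,600; volume = 71,330,000 m³
S = 2,121,624,600 / 71,330,000 = 29.7438 ‰

29.7 ‰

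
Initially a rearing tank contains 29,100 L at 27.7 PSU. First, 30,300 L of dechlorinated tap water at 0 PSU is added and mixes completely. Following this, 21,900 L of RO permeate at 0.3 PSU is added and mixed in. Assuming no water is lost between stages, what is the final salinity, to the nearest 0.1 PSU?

Total salt / total volume:
Initial salt = 29,100×27.7 = 806,070
After stage 1: salt = 806,070 + 30,300×0 = 806,070; volume = 59,400 L; S = 13.57 PSU
After stage 2: salt = 806,070 + 21,900×0.3 = 812,640; volume = 81,300 L
S = 812,640 / 81,300 = 9.9956 PSU

10.0 PSU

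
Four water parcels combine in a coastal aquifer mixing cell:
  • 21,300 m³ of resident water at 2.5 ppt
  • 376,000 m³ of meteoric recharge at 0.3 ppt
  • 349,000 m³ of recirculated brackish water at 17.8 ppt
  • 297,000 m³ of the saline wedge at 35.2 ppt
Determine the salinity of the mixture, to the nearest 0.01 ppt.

Mass of salt is conserved:
salt = 21,300×2.5 + 376,000×0.3 + 349,000×17.8 + 297,000×35.2 = 53,250 + 112,800 + 6,212,200 + 10,454,400 = 16,832,650
volume = 21,300 + 376,000 + 349,000 + 297,000 = 1,043,300 m³
S = 16,832,650 / 1,043,300 = 16.134 ppt

16.13 ppt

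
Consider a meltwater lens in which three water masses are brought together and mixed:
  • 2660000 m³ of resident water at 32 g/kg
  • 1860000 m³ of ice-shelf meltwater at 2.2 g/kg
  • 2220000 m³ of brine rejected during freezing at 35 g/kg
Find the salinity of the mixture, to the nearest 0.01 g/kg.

24.76 g/kg

Salt balance:
salt = 2,660,000×32 + 1,860,000×2.2 + 2,220,000×35 = 85,120,000 + 4,092,000 + 77,700,000 = 166,912,000
volume = 2,660,000 + 1,860,000 + 2,220,000 = 6,740,000 m³
S = 166,912,000 / 6,740,000 = 24.7644 g/kg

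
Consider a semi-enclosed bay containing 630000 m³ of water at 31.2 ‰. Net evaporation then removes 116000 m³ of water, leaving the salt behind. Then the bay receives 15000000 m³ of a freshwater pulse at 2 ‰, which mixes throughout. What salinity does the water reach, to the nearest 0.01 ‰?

After evaporation: salt = 630,000×31.2 = 19,656,000; volume = 630,000 − 116,000 = 514,000 m³
After mixing: salt = 19,656,000 + 15,000,000×2 = 49,656,000; volume = 514,000 + 15,000,000 = 15,514,000 m³
S = 49,656,000 / 15,514,000 = 3.2007 ‰

3.20 ‰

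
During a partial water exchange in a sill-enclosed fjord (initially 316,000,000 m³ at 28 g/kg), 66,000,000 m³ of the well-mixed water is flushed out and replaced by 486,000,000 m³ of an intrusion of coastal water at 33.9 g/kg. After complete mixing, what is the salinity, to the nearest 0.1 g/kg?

31.9 g/kg

Remaining after removal: 250,000,000 m³ at 28 g/kg (salt = 7,000,000,000)
After addition: salt = 7,000,000,000 + 486,000,000×33.9 = 23,475,400,000; volume = 736,000,000 m³
S = 23,475,400,000 / 736,000,000 = 31.8959 g/kg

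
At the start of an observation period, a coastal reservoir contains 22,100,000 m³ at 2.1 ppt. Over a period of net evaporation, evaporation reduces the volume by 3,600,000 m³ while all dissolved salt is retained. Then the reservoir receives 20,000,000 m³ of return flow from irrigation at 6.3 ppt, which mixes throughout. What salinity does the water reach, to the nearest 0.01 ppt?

4.48 ppt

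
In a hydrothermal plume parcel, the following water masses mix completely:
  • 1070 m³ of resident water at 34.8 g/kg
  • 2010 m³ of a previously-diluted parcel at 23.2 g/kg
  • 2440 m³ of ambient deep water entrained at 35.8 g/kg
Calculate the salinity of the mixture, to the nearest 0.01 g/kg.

Mass of salt is conserved:
salt = 1,070×34.8 + 2,010×23.2 + 2,440×35.8 = 37,236 + 46,632 + 87,352 = 171,220
volume = 1,070 + 2,010 + 2,440 = 5,520 m³
S = 171,220 / 5,520 = 31.0181 g/kg

31.02 g/kg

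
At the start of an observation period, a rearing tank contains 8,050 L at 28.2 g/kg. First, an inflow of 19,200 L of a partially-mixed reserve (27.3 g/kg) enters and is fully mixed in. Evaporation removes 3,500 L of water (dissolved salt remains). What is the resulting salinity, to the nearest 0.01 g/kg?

31.63 g/kg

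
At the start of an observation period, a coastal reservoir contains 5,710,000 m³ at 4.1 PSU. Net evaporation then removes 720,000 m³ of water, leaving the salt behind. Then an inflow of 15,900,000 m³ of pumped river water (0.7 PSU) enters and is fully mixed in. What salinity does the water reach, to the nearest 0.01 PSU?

After evaporation: salt = 5,710,000×4.1 = 23,411,000; volume = 5,710,000 − 720,000 = 4,990,000 m³
After mixing: salt = 23,411,000 + 15,900,000×0.7 = 34,541,000; volume = 4,990,000 + 15,900,000 = 20,890,000 m³
S = 34,541,000 / 20,890,000 = 1.6535 PSU

1.65 PSU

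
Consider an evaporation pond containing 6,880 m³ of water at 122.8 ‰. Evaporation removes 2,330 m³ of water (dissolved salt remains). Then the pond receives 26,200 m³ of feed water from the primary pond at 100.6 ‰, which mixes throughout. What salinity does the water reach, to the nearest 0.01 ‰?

After evaporation: salt = 6,880×122.8 = 844,864; volume = 6,880 − 2,330 = 4,550 m³
After mixing: salt = 844,864 + 26,200×100.6 = 3,480,584; volume = 4,550 + 26,200 = 30,750 m³
S = 3,480,584 / 30,750 = 113.1897 ‰

113.19 ‰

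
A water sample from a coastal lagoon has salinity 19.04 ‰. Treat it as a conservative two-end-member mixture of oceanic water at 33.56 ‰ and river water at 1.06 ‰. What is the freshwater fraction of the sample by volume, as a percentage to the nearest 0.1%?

44.7%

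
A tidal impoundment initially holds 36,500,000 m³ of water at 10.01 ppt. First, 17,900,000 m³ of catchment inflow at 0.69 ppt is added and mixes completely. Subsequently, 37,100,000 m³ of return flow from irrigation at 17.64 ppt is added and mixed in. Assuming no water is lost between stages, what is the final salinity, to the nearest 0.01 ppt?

By conservation of dissolved salt,
Initial salt = 36,500,000×10.01 = 365,365,000
After stage 1: salt = 365,365,000 + 17,900,000×0.69 = 377,716,000; volume = 54,400,000 m³; S = 6.943 ppt
After stage 2: salt = 377,716,000 + 37,100,000×17.64 = 1,032,160,000; volume = 91,500,000 m³
S = 1,032,160,000 / 91,500,000 = 11.2804 ppt

11.28 ppt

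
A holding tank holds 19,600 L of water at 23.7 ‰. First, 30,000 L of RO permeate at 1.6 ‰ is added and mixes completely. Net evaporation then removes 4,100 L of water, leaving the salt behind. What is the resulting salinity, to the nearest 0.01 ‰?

After mixing: salt = 19,600×23.7 + 30,000×1.6 = 512,520; volume = 49,600 L
After evaporation: salt unchanged = 512,520; volume = 49,600 − 4,100 = 45,500 L
S = 512,520 / 45,500 = 11.2642 ‰

11.26 ‰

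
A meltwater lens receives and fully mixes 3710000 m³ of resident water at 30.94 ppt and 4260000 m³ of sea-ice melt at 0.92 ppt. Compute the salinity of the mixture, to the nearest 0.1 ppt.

14.9 ppt

Total salt / total volume:
salt = 3,710,000×30.94 + 4,260,000×0.92 = 114,787,400 + 3,919,200 = 118,706,600
volume = 3,710,000 + 4,260,000 = 7,970,000 m³
S = 118,706,600 / 7,970,000 = 14.894 ppt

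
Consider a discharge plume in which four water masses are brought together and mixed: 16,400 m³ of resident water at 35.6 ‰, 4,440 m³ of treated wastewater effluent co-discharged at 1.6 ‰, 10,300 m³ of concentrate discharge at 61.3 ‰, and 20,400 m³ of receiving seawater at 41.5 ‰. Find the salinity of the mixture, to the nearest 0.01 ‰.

By conservation of dissolved salt,
salt = 16,400×35.6 + 4,440×1.6 + 10,300×61.3 + 20,400×41.5 = 583,840 + 7,104 + 631,390 + 846,600 = 2,068,934
volume = 16,400 + 4,440 + 10,300 + 20,400 = 51,540 m³
S = 2,068,934 / 51,540 = 40.1423 ‰

40.14 ‰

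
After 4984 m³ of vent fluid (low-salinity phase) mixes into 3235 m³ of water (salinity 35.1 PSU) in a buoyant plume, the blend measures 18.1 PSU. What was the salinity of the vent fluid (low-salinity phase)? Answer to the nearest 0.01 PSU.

7.07 PSU

Salt balance: 3,235×35.1 + 4,984×S = 8,219×18.1
113,548.5 + 4,984·S = 148,763.9
S = (148,763.9 − 113,548.5) / 4,984 = 7.0657 PSU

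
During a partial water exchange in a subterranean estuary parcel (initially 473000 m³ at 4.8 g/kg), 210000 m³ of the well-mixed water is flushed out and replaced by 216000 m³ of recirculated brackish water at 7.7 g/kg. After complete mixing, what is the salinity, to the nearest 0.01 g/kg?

6.11 g/kg

Remaining after removal: 263,000 m³ at 4.8 g/kg (salt = 1,262,400)
After addition: salt = 1,262,400 + 216,000×7.7 = 2,925,600; volume = 479,000 m³
S = 2,925,600 / 479,000 = 6.1077 g/kg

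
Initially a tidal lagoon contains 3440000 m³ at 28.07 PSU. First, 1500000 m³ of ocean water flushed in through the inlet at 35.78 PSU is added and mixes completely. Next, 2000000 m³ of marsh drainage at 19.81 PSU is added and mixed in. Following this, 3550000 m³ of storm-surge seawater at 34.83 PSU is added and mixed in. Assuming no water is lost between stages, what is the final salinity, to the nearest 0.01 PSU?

Mass of salt is conserved:
Initial salt = 3,440,000×28.07 = 96,560,800
After stage 1: salt = 96,560,800 + 1,500,000×35.78 = 150,230,800; volume = 4,940,000 m³; S = 30.411 PSU
After stage 2: salt = 150,230,800 + 2,000,000×19.81 = 189,850,800; volume = 6,940,000 m³; S = 27.356 PSU
After stage 3: salt = 189,850,800 + 3,550,000×34.83 = 313,497,300; volume = 10,490,000 m³
S = 313,497,300 / 10,490,000 = 29.8853 PSU

29.89 PSU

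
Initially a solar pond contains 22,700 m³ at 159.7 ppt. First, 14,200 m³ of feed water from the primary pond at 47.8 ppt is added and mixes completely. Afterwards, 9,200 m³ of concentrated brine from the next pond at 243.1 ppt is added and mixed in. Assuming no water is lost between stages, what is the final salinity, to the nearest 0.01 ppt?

Weighted by volume,
Initial salt = 22,700×159.7 = 3,625,190
After stage 1: salt = 3,625,190 + 14,200×47.8 = 4,303,950; volume = 36,900 m³; S = 116.638 ppt
After stage 2: salt = 4,303,950 + 9,200×243.1 = 6,540,470; volume = 46,100 m³
S = 6,540,470 / 46,100 = 141.8757 ppt

141.88 ppt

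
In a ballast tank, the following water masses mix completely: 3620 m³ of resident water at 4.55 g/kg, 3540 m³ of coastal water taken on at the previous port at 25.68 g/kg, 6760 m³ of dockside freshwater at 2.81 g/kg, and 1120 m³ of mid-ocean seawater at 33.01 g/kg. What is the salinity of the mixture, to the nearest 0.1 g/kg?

10.9 g/kg

Conserving salt mass:
salt = 3,620×4.55 + 3,540×25.68 + 6,760×2.81 + 1,120×33.01 = 16,471 + 90,907.2 + 18,995.6 + 36,971.2 = 163,345
volume = 3,620 + 3,540 + 6,760 + 1,120 = 15,040 m³
S = 163,345 / 15,040 = 10.861 g/kg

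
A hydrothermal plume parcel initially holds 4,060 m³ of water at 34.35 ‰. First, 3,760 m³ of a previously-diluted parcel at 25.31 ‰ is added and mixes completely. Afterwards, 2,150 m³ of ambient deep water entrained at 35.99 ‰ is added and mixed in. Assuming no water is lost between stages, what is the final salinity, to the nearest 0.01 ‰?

Salt balance:
Initial salt = 4,060×34.35 = 139,461
After stage 1: salt = 139,461 + 3,760×25.31 = 234,626.6; volume = 7,820 m³; S = 30.003 ‰
After stage 2: salt = 234,626.6 + 2,150×35.99 = 312,005.1; volume = 9,970 m³
S = 312,005.1 / 9,970 = 31.2944 ‰

31.29 ‰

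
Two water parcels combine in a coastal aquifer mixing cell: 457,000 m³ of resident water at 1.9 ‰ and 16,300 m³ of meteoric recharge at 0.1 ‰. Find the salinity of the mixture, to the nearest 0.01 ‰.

1.84 ‰

Conserving salt mass:
salt = 457,000×1.9 + 16,300×0.1 = 868,300 + 1,630 = 869,930
volume = 457,000 + 16,300 = 473,300 m³
S = 869,930 / 473,300 = 1.838 ‰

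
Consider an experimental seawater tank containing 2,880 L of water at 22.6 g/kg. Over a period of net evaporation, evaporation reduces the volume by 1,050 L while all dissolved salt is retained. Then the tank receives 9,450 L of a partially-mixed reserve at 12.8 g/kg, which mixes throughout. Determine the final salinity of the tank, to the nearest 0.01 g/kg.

16.49 g/kg

After evaporation: salt = 2,880×22.6 = 65,088; volume = 2,880 − 1,050 = 1,830 L
After mixing: salt = 65,088 + 9,450×12.8 = 186,048; volume = 1,830 + 9,450 = 11,280 L
S = 186,048 / 11,280 = 16.4936 g/kg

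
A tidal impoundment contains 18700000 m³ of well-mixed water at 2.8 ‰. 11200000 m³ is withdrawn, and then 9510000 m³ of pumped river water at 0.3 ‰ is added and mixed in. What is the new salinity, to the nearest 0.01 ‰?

1.40 ‰

Remaining after removal: 7,500,000 m³ at 2.8 ‰ (salt = 21,000,000)
After addition: salt = 21,000,000 + 9,510,000×0.3 = 23,853,000; volume = 17,010,000 m³
S = 23,853,000 / 17,010,000 = 1.4023 ‰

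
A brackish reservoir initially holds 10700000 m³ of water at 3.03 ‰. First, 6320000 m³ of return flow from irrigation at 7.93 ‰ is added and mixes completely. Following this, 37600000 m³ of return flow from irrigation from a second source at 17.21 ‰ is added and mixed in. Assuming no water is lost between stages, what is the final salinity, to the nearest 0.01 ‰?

Mass of salt is conserved:
Initial salt = 10,700,000×3.03 = 32,421,000
After stage 1: salt = 32,421,000 + 6,320,000×7.93 = 82,538,600; volume = 17,020,000 m³; S = 4.85 ‰
After stage 2: salt = 82,538,600 + 37,600,000×17.21 = 729,634,600; volume = 54,620,000 m³
S = 729,634,600 / 54,620,000 = 13.3584 ‰

13.36 ‰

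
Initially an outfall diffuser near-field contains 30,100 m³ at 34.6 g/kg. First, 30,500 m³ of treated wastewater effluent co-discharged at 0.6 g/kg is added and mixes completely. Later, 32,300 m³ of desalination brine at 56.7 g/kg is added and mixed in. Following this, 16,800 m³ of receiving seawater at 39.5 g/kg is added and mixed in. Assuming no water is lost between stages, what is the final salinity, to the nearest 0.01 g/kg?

32.40 g/kg

Conserving salt mass:
Initial salt = 30,100×34.6 = 1,041,460
After stage 1: salt = 1,041,460 + 30,500×0.6 = 1,059,760; volume = 60,600 m³; S = 17.488 g/kg
After stage 2: salt = 1,059,760 + 32,300×56.7 = 2,891,170; volume = 92,900 m³; S = 31.121 g/kg
After stage 3: salt = 2,891,170 + 16,800×39.5 = 3,554,770; volume = 109,700 m³
S = 3,554,770 / 109,700 = 32.4045 g/kg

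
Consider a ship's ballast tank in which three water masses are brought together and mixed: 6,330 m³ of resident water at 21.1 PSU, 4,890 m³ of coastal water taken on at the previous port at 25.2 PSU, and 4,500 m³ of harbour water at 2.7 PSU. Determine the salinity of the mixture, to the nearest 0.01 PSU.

Total salt / total volume:
salt = 6,330×21.1 + 4,890×25.2 + 4,500×2.7 = 133,563 + 123,228 + 12,150 = 268,941
volume = 6,330 + 4,890 + 4,500 = 15,720 m³
S = 268,941 / 15,720 = 17.1082 PSU

17.11 PSU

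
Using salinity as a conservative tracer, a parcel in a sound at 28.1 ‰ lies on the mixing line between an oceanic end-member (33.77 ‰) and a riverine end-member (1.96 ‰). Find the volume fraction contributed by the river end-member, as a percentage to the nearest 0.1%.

Let f be the freshwater fraction. Salt balance per unit volume:
f×1.96 + (1−f)×33.77 = 28.1
f = (33.77 − 28.1) / (33.77 − 1.96) = 5.67/31.81 = 0.1782

17.8%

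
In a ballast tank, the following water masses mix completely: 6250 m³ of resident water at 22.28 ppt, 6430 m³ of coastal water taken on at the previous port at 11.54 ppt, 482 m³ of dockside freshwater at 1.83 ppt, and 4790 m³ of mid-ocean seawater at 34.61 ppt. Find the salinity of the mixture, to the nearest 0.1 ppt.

Mass of salt is conserved:
salt = 6,250×22.28 + 6,430×11.54 + 482×1.83 + 4,790×34.61 = 139,250 + 74,202.2 + 882.06 + 165,781.9 = 380,116.16
volume = 6,250 + 6,430 + 482 + 4,790 = 17,952 m³
S = 380,116.16 / 17,952 = 21.174 ppt

21.2 ppt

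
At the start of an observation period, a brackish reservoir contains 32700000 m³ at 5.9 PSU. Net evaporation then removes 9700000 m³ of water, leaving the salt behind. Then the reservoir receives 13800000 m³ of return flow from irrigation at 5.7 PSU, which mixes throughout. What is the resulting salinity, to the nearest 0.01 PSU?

7.38 PSU

After evaporation: salt = 32,700,000×5.9 = 192,930,000; volume = 32,700,000 − 9,700,000 = 23,000,000 m³
After mixing: salt = 192,930,000 + 13,800,000×5.7 = 271,590,000; volume = 23,000,000 + 13,800,000 = 36,800,000 m³
S = 271,590,000 / 36,800,000 = 7.3802 PSU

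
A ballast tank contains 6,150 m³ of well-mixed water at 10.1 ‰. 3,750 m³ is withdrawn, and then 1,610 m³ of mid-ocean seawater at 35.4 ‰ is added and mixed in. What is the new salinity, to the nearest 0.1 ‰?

Remaining after removal: 2,400 m³ at 10.1 ‰ (salt = 24,240)
After addition: salt = 24,240 + 1,610×35.4 = 81,234; volume = 4,010 m³
S = 81,234 / 4,010 = 20.2579 ‰

20.3 ‰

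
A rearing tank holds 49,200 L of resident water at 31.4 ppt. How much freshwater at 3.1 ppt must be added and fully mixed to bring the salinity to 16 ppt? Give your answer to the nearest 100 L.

58700 L

Salt balance: 49,200×31.4 + V×3.1 = (49,200+V)×16
1,544,880 + 3.1V = 787,200 + 16V
757,680 = 12.9V
V = 58,734.88 L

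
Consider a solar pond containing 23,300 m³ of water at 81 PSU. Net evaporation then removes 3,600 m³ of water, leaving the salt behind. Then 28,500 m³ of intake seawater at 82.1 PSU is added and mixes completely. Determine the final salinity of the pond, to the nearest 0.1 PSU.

87.7 PSU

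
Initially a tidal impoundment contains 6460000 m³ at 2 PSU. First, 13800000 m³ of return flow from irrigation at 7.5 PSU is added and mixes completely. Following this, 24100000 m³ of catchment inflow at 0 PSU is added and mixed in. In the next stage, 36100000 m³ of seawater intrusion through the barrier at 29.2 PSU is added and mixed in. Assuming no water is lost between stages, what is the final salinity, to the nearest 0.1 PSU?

14.5 PSU

Conserving salt mass:
Initial salt = 6,460,000×2 = 12,920,000
After stage 1: salt = 12,920,000 + 13,800,000×7.5 = 116,420,000; volume = 20,260,000 m³; S = 5.746 PSU
After stage 2: salt = 116,420,000 + 24,100,000×0 = 116,420,000; volume = 44,360,000 m³; S = 2.624 PSU
After stage 3: salt = 116,420,000 + 36,100,000×29.2 = 1,170,540,000; volume = 80,460,000 m³
S = 1,170,540,000 / 80,460,000 = 14.5481 PSU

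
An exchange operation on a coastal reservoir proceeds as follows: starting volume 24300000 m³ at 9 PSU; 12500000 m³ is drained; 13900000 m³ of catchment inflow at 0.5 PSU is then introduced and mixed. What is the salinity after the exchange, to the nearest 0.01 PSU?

4.40 PSU

Remaining after removal: 11,800,000 m³ at 9 PSU (salt = 106,200,000)
After addition: salt = 106,200,000 + 13,900,000×0.5 = 113,150,000; volume = 25,700,000 m³
S = 113,150,000 / 25,700,000 = 4.4027 PSU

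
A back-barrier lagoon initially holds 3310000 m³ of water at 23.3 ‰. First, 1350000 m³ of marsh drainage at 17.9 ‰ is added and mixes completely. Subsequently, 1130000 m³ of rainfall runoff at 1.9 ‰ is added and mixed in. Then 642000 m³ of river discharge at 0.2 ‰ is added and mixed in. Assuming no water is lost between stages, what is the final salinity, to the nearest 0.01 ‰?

16.10 ‰

Mass of salt is conserved:
Initial salt = 3,310,000×23.3 = 77,123,000
After stage 1: salt = 77,123,000 + 1,350,000×17.9 = 101,288,000; volume = 4,660,000 m³; S = 21.736 ‰
After stage 2: salt = 101,288,000 + 1,130,000×1.9 = 103,435,000; volume = 5,790,000 m³; S = 17.864 ‰
After stage 3: salt = 103,435,000 + 642,000×0.2 = 103,563,400; volume = 6,432,000 m³
S = 103,563,400 / 6,432,000 = 16.1013 ‰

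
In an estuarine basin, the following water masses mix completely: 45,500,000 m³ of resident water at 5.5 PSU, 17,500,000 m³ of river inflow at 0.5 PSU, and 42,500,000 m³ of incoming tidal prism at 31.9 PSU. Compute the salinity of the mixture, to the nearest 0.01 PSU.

15.31 PSU

Total salt / total volume:
salt = 45,500,000×5.5 + 17,500,000×0.5 + 42,500,000×31.9 = 250,250,000 + 8,750,000 + 1,355,750,000 = 1,614,750,000
volume = 45,500,000 + 17,500,000 + 42,500,000 = 105,500,000 m³
S = 1,614,750,000 / 105,500,000 = 15.3057 PSU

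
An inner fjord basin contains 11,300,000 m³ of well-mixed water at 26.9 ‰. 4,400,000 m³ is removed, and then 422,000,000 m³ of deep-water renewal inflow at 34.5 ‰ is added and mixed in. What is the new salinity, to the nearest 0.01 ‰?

Remaining after removal: 6,900,000 m³ at 26.9 ‰ (salt = 185,610,000)
After addition: salt = 185,610,000 + 422,000,000×34.5 = 14,744,610,000; volume = 428,900,000 m³
S = 14,744,610,000 / 428,900,000 = 34.3777 ‰

34.38 ‰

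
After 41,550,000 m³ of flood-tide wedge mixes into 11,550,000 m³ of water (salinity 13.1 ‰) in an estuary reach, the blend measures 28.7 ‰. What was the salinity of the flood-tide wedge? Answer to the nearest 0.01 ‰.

33.04 ‰

Salt balance: 11,550,000×13.1 + 41,550,000×S = 53,100,000×28.7
151,305,000 + 41,550,000·S = 1,523,970,000
S = (1,523,970,000 − 151,305,000) / 41,550,000 = 33.0365 ‰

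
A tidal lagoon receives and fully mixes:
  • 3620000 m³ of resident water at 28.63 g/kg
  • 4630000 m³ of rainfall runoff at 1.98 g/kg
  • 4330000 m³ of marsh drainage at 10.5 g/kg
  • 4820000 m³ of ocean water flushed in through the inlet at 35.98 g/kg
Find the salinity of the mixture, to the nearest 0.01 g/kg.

19.06 g/kg

Conserving salt mass:
salt = 3,620,000×28.63 + 4,630,000×1.98 + 4,330,000×10.5 + 4,820,000×35.98 = 103,640,600 + 9,167,400 + 45,465,000 + 173,423,600 = 331,696,600
volume = 3,620,000 + 4,630,000 + 4,330,000 + 4,820,000 = 17,400,000 m³
S = 331,696,600 / 17,400,000 = 19.063 g/kg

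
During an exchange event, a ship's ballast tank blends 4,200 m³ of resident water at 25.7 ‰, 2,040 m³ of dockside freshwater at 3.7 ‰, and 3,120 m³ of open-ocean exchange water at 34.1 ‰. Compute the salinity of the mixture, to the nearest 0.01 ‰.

23.71 ‰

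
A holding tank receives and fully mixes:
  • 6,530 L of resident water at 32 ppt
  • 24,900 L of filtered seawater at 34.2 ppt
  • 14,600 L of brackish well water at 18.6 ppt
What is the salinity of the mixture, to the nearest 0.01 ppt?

28.94 ppt

Salt balance:
salt = 6,530×32 + 24,900×34.2 + 14,600×18.6 = 208,960 + 851,580 + 271,560 = 1,332,100
volume = 6,530 + 24,900 + 14,600 = 46,030 L
S = 1,332,100 / 46,030 = 28.9398 ppt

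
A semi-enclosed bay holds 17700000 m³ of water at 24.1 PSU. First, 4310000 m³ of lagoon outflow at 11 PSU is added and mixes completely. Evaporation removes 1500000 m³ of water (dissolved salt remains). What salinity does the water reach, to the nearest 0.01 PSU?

After mixing: salt = 17,700,000×24.1 + 4,310,000×11 = 473,980,000; volume = 22,010,000 m³
After evaporation: salt unchanged = 473,980,000; volume = 22,010,000 − 1,500,000 = 20,510,000 m³
S = 473,980,000 / 20,510,000 = 23.1097 PSU

23.11 PSU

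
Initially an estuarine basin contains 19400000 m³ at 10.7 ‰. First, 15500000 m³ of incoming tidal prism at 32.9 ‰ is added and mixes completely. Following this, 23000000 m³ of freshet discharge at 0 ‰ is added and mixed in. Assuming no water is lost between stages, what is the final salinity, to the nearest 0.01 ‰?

12.39 ‰

Mass of salt is conserved:
Initial salt = 19,400,000×10.7 = 207,580,000
After stage 1: salt = 207,580,000 + 15,500,000×32.9 = 717,530,000; volume = 34,900,000 m³; S = 20.56 ‰
After stage 2: salt = 717,530,000 + 23,000,000×0 = 717,530,000; volume = 57,900,000 m³
S = 717,530,000 / 57,900,000 = 12.3926 ‰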